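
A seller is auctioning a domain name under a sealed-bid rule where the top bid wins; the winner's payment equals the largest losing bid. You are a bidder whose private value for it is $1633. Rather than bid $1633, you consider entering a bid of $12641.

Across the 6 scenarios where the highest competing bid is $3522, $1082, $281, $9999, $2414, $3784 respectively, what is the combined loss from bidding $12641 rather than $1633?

$13187

The deviation costs you only when the competing bid falls strictly between $1633 and $12641; elsewhere both bids give the same outcome.
$3522: truthful payoff $0, deviation payoff −$1889 → loss $1889.
$1082: outcomes coincide → loss $0.
$281: outcomes coincide → loss $0.
$9999: truthful payoff $0, deviation payoff −$8366 → loss $8366.
$2414: truthful payoff $0, deviation payoff −$781 → loss $781.
$3784: truthful payoff $0, deviation payoff −$2151 → loss $2151.
Total loss = $1889 + $8366 + $781 + $2151 = $13187.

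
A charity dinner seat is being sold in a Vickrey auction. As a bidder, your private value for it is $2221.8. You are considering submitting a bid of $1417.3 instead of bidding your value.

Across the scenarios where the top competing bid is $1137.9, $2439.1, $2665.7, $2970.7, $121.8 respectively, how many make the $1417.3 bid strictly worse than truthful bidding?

The deviation hurts exactly when the highest competing bid lies strictly between $1417.3 and $2221.8 — underbidding then forfeits a profitable win.
$1137.9: below both → same outcome either way.
$2439.1: above both → same outcome either way.
$2665.7: above both → same outcome either way.
$2970.7: above both → same outcome either way.
$121.8: below both → same outcome either way.
Count: 0.

0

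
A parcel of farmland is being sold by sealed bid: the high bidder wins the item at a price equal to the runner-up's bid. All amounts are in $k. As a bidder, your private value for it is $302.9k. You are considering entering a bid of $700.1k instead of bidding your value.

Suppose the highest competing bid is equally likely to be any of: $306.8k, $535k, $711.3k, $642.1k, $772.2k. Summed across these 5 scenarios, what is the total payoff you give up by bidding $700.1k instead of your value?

$575.2k

The deviation costs you only when the competing bid falls strictly between $302.9k and $700.1k; elsewhere both bids give the same outcome.
$306.8k: truthful payoff $0k, deviation payoff −$3.9k → loss $3.9k.
$535k: truthful payoff $0k, deviation payoff −$232.1k → loss $232.1k.
$711.3k: outcomes coincide → loss $0k.
$642.1k: truthful payoff $0k, deviation payoff −$339.2k → loss $339.2k.
$772.2k: outcomes coincide → loss $0k.
Total loss = $3.9k + $232.1k + $339.2k = $575.2k.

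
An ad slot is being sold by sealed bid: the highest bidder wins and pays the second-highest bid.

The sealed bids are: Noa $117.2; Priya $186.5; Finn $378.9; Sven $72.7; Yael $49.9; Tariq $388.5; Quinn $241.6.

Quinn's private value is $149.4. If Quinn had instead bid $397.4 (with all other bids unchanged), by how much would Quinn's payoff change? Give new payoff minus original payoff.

The highest bid among the other bidders is $388.5; Quinn's bid doesn't change that.
Original bid $241.6: Quinn is not highest (top rival bid is $388.5); payoff $0.
Alternative bid $397.4: Quinn is highest, pays the top rival bid $388.5; payoff $149.4 − $388.5 = −$239.1.
Change in payoff = −$239.1 − ($0) = −$239.1.

−$239.1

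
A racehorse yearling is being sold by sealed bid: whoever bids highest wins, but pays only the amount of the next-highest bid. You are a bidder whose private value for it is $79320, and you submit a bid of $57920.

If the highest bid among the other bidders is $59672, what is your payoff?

$0

Your bid $57920 is below the highest competing bid $59672, so you lose.
A losing bidder pays nothing and receives nothing: payoff = $0.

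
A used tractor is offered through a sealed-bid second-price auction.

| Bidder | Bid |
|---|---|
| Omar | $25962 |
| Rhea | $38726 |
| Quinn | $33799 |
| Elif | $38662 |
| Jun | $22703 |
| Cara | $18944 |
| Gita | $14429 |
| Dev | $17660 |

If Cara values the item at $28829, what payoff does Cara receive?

$0

Highest bid: Rhea at $38726, so Rhea wins.
Second-highest bid: Elif at $38662 — that is the price the winner pays.
Cara did not win, so Cara pays nothing and receives nothing: payoff $0.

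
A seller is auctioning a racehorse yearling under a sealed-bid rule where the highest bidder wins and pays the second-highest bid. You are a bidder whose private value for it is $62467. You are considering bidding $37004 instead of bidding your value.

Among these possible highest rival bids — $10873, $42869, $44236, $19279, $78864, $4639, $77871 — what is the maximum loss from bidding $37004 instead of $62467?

$19598

$10873: same outcome either way → loss $0.
$42869: truthful gives $19598, deviation gives $0 → loss $19598.
$44236: truthful gives $18231, deviation gives $0 → loss $18231.
$19279: same outcome either way → loss $0.
$78864: same outcome either way → loss $0.
$4639: same outcome either way → loss $0.
$77871: same outcome either way → loss $0.
Maximum loss: $19598.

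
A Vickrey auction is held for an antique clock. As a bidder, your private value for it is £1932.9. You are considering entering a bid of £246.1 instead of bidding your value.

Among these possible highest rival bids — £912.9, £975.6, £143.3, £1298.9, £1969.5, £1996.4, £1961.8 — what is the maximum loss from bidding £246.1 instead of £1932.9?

£912.9: truthful gives £1020, deviation gives £0 → loss £1020.
£975.6: truthful gives £957.3, deviation gives £0 → loss £957.3.
£143.3: same outcome either way → loss £0.
£1298.9: truthful gives £634, deviation gives £0 → loss £634.
£1969.5: same outcome either way → loss £0.
£1996.4: same outcome either way → loss £0.
£1961.8: same outcome either way → loss £0.
Maximum loss: £1020.

£1020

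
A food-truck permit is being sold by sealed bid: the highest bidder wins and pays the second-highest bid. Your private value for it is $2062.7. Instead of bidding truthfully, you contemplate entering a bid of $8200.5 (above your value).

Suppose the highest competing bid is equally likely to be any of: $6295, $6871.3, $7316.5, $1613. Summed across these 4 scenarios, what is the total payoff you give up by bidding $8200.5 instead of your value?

$14294.7

The deviation costs you only when the competing bid falls strictly between $2062.7 and $8200.5; elsewhere both bids give the same outcome.
$6295: truthful payoff $0, deviation payoff −$4232.3 → loss $4232.3.
$6871.3: truthful payoff $0, deviation payoff −$4808.6 → loss $4808.6.
$7316.5: truthful payoff $0, deviation payoff −$5253.8 → loss $5253.8.
$1613: outcomes coincide → loss $0.
Total loss = $4232.3 + $4808.6 + $5253.8 = $14294.7.
Because the price is fixed by the runner-up's bid, deviating from your value can only change a good outcome into a bad one — never the reverse.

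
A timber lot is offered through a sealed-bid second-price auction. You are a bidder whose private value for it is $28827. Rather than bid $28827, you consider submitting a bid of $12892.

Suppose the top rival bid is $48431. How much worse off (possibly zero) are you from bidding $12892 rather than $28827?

$0

Bidding your value $28827: you lose (since $28827 < $48431). Payoff $0.
Bidding $12892: you lose. Payoff $0.
Difference = $0 − $0 = $0; both bids lead to the same outcome because the competing bid is above both your value and your alternative bid.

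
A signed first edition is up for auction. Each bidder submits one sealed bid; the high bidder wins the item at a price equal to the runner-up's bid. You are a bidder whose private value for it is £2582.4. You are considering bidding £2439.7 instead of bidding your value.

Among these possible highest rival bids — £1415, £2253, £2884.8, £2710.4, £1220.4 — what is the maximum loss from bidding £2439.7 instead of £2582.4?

£0

£1415: same outcome either way → loss £0.
£2253: same outcome either way → loss £0.
£2884.8: same outcome either way → loss £0.
£2710.4: same outcome either way → loss £0.
£1220.4: same outcome either way → loss £0.
Maximum loss: £0.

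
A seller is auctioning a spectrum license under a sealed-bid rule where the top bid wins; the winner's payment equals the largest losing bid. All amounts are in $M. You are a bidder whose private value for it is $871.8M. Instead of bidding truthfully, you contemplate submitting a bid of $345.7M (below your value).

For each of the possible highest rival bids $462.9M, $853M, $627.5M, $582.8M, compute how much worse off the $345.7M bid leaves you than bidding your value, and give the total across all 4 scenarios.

$961M

The deviation costs you only when the competing bid falls strictly between $345.7M and $871.8M; elsewhere both bids give the same outcome.
$462.9M: truthful payoff $408.9M, deviation payoff $0M → loss $408.9M.
$853M: truthful payoff $18.8M, deviation payoff $0M → loss $18.8M.
$627.5M: truthful payoff $244.3M, deviation payoff $0M → loss $244.3M.
$582.8M: truthful payoff $289M, deviation payoff $0M → loss $289M.
Total loss = $408.9M + $18.8M + $244.3M + $289M = $961M.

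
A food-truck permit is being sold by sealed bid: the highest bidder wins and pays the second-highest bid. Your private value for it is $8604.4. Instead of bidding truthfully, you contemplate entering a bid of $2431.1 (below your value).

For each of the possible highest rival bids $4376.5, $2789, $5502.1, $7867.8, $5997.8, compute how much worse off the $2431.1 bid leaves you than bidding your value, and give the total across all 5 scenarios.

$16488.8

The deviation costs you only when the competing bid falls strictly between $2431.1 and $8604.4; elsewhere both bids give the same outcome.
$4376.5: truthful payoff $4227.9, deviation payoff $0 → loss $4227.9.
$2789: truthful payoff $5815.4, deviation payoff $0 → loss $5815.4.
$5502.1: truthful payoff $3102.3, deviation payoff $0 → loss $3102.3.
$7867.8: truthful payoff $736.6, deviation payoff $0 → loss $736.6.
$5997.8: truthful payoff $2606.6, deviation payoff $0 → loss $2606.6.
Total loss = $4227.9 + $5815.4 + $3102.3 + $736.6 + $2606.6 = $16488.8.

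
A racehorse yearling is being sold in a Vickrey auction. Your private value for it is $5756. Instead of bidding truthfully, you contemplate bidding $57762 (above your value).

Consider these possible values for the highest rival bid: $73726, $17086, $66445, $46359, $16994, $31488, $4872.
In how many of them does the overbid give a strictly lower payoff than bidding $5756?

4

The deviation hurts exactly when the highest competing bid lies strictly between $5756 and $57762 — overbidding then wins at a price above your value.
$73726: above both → same outcome either way.
$17086: inside the interval → strictly worse (loss $11330).
$66445: above both → same outcome either way.
$46359: inside the interval → strictly worse (loss $40603).
$16994: inside the interval → strictly worse (loss $11238).
$31488: inside the interval → strictly worse (loss $25732).
$4872: below both → same outcome either way.
Count: 4.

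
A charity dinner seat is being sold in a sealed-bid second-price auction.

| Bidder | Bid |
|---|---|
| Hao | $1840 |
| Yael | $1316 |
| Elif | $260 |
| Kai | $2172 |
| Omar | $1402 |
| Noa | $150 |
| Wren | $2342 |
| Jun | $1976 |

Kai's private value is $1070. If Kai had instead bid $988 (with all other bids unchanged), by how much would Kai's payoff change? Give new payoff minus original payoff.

$0

The highest bid among the other bidders is $2342; Kai's bid doesn't change that.
Original bid $2172: Kai is not highest (top rival bid is $2342); payoff $0.
Alternative bid $988: Kai is not highest (top rival bid is $2342); payoff $0.
Change in payoff = $0 − ($0) = $0.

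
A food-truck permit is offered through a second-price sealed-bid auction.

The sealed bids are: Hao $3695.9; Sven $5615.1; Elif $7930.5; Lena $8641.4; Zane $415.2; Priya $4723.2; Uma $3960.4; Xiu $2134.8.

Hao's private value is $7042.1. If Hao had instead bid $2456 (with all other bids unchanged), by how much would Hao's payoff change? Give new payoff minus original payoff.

$0

The highest bid among the other bidders is $8641.4; Hao's bid doesn't change that.
Original bid $3695.9: Hao is not highest (top rival bid is $8641.4); payoff $0.
Alternative bid $2456: Hao is not highest (top rival bid is $8641.4); payoff $0.
Change in payoff = $0 − ($0) = $0.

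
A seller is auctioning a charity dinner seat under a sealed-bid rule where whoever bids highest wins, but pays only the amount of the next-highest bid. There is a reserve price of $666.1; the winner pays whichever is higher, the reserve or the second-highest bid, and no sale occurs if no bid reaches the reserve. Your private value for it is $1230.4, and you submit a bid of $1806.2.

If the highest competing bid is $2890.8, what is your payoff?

$0

Your bid $1806.2 is below the highest competing bid $2890.8, so you lose. Payoff $0.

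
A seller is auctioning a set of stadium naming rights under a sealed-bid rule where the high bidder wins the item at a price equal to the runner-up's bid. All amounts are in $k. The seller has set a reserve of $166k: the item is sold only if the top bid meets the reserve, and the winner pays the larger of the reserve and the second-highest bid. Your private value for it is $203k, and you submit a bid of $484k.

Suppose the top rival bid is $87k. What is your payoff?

Your bid $484k is the highest and exceeds the reserve.
Price = max(second-highest bid, reserve) = max($87k, $166k) = $166k.
Payoff = $203k − $166k = $37k.

$37k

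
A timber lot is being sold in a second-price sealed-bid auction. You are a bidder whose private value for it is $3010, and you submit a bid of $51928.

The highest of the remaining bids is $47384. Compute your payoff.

−$44374

Your bid $51928 exceeds the highest competing bid $47384, so you win.
In a second-price auction the winner pays the second-highest bid, $47384.
Payoff = value − price = $3010 − $47384 = −$44374.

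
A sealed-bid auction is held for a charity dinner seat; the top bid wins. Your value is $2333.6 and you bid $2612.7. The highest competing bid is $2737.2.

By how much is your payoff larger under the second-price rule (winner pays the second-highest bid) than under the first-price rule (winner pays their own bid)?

Your bid $2612.7 is below $2737.2, so you lose under either rule.
Payoff is $0 in both cases; difference = $0.

$0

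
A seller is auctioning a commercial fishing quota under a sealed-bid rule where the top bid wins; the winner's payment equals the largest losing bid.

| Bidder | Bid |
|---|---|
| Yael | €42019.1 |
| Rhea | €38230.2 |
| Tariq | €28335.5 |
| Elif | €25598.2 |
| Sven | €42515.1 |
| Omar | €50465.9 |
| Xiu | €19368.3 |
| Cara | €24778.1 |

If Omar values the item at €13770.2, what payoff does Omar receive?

−€28744.9

Highest bid: Omar at €50465.9, so Omar wins.
Second-highest bid: Sven at €42515.1 — that is the price the winner pays.
Omar's payoff = value − price = €13770.2 − €42515.1 = −€28744.9.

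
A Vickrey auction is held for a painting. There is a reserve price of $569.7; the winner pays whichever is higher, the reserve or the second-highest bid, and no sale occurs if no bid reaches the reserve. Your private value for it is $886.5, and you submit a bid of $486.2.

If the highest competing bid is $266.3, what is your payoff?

$0

Your bid $486.2 is the highest bid but falls below the reserve $569.7, so the item goes unsold. Payoff $0.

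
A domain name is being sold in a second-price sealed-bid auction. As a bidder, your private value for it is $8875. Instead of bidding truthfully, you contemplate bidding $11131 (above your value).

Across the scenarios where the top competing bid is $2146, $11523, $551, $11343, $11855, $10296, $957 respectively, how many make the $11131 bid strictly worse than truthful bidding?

1

The deviation hurts exactly when the highest competing bid lies strictly between $8875 and $11131 — overbidding then wins at a price above your value.
$2146: below both → same outcome either way.
$11523: above both → same outcome either way.
$551: below both → same outcome either way.
$11343: above both → same outcome either way.
$11855: above both → same outcome either way.
$10296: inside the interval → strictly worse (loss $1421).
$957: below both → same outcome either way.
Count: 1.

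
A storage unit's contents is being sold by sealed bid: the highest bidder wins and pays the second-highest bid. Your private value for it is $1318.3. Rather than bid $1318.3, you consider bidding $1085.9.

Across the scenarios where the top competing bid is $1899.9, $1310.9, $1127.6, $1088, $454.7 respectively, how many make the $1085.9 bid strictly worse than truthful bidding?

The deviation hurts exactly when the highest competing bid lies strictly between $1085.9 and $1318.3 — underbidding then forfeits a profitable win.
$1899.9: above both → same outcome either way.
$1310.9: inside the interval → strictly worse (loss $7.4).
$1127.6: inside the interval → strictly worse (loss $190.7).
$1088: inside the interval → strictly worse (loss $230.3).
$454.7: below both → same outcome either way.
Count: 3.

3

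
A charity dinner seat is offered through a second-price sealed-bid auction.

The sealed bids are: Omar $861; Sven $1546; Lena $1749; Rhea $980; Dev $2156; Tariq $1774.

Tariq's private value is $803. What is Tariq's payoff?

Highest bid: Dev at $2156, so Dev wins.
Second-highest bid: Tariq at $1774 — that is the price the winner pays.
Tariq did not win, so Tariq pays nothing and receives nothing: payoff $0.

$0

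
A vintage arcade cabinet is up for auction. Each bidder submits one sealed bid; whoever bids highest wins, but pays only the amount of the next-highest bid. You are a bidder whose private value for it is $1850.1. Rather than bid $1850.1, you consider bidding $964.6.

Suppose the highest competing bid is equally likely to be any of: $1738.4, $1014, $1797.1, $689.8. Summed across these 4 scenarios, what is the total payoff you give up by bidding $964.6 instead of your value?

$1000.8

The deviation costs you only when the competing bid falls strictly between $964.6 and $1850.1; elsewhere both bids give the same outcome.
$1738.4: truthful payoff $111.7, deviation payoff $0 → loss $111.7.
$1014: truthful payoff $836.1, deviation payoff $0 → loss $836.1.
$1797.1: truthful payoff $53, deviation payoff $0 → loss $53.
$689.8: outcomes coincide → loss $0.
Total loss = $111.7 + $836.1 + $53 = $1000.8.
In a second-price auction your bid sets only whether you win, not what you pay, so bidding your true value is weakly dominant.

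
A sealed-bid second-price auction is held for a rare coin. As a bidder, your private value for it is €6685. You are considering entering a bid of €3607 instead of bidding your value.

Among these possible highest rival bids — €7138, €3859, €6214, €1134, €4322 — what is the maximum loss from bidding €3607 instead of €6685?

€7138: same outcome either way → loss €0.
€3859: truthful gives €2826, deviation gives €0 → loss €2826.
€6214: truthful gives €471, deviation gives €0 → loss €471.
€1134: same outcome either way → loss €0.
€4322: truthful gives €2363, deviation gives €0 → loss €2363.
Maximum loss: €2826.

€2826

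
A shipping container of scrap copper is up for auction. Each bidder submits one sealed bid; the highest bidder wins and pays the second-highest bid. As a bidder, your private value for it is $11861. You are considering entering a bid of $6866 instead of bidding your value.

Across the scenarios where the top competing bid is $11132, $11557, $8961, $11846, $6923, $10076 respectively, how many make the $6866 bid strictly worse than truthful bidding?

The deviation hurts exactly when the highest competing bid lies strictly between $6866 and $11861 — underbidding then forfeits a profitable win.
$11132: inside the interval → strictly worse (loss $729).
$11557: inside the interval → strictly worse (loss $304).
$8961: inside the interval → strictly worse (loss $2900).
$11846: inside the interval → strictly worse (loss $15).
$6923: inside the interval → strictly worse (loss $4938).
$10076: inside the interval → strictly worse (loss $1785).
Count: 6.

6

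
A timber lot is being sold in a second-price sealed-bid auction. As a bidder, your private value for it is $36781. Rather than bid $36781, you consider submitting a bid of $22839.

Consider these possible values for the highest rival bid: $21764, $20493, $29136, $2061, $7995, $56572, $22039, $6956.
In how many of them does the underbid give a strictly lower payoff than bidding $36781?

1

The deviation hurts exactly when the highest competing bid lies strictly between $22839 and $36781 — underbidding then forfeits a profitable win.
$21764: below both → same outcome either way.
$20493: below both → same outcome either way.
$29136: inside the interval → strictly worse (loss $7645).
$2061: below both → same outcome either way.
$7995: below both → same outcome either way.
$56572: above both → same outcome either way.
$22039: below both → same outcome either way.
$6956: below both → same outcome either way.
Count: 1.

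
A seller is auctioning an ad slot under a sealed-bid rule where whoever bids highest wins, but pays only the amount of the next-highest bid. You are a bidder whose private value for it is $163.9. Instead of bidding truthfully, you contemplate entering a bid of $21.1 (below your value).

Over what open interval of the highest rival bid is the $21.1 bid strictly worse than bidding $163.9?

If the competing bid is below $21.1, both bids win at the same price — no difference.
If it is above $163.9, both bids lose — no difference.
If it lies strictly between $21.1 and $163.9, bidding your value wins at a price below your value (positive payoff) while bidding $21.1 loses (payoff 0).
So the deviation strictly hurts on the open interval ($21.1, $163.9).
In a second-price auction your bid sets only whether you win, not what you pay, so bidding your true value is weakly dominant.

($21.1, $163.9)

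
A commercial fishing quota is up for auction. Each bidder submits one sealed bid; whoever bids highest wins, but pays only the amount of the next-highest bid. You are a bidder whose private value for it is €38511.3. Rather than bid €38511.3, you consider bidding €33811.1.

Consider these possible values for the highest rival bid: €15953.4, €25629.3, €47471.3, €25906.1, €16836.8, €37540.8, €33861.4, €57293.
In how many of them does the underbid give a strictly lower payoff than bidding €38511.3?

The deviation hurts exactly when the highest competing bid lies strictly between €33811.1 and €38511.3 — underbidding then forfeits a profitable win.
€15953.4: below both → same outcome either way.
€25629.3: below both → same outcome either way.
€47471.3: above both → same outcome either way.
€25906.1: below both → same outcome either way.
€16836.8: below both → same outcome either way.
€37540.8: inside the interval → strictly worse (loss €970.5).
€33861.4: inside the interval → strictly worse (loss €4649.9).
€57293: above both → same outcome either way.
Count: 2.

2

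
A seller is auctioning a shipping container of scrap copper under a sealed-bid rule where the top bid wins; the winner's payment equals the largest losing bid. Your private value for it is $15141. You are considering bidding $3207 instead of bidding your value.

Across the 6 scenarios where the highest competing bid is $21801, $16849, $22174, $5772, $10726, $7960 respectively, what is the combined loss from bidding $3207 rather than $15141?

The deviation costs you only when the competing bid falls strictly between $3207 and $15141; elsewhere both bids give the same outcome.
$21801: outcomes coincide → loss $0.
$16849: outcomes coincide → loss $0.
$22174: outcomes coincide → loss $0.
$5772: truthful payoff $9369, deviation payoff $0 → loss $9369.
$10726: truthful payoff $4415, deviation payoff $0 → loss $4415.
$7960: truthful payoff $7181, deviation payoff $0 → loss $7181.
Total loss = $9369 + $4415 + $7181 = $20965.

$20965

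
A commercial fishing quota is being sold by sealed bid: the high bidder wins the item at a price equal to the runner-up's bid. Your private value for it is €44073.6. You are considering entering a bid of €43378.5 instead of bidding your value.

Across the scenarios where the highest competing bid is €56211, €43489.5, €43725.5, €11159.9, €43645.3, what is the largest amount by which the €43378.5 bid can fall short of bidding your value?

€584.1

€56211: same outcome either way → loss €0.
€43489.5: truthful gives €584.1, deviation gives €0 → loss €584.1.
€43725.5: truthful gives €348.1, deviation gives €0 → loss €348.1.
€11159.9: same outcome either way → loss €0.
€43645.3: truthful gives €428.3, deviation gives €0 → loss €428.3.
Maximum loss: €584.1.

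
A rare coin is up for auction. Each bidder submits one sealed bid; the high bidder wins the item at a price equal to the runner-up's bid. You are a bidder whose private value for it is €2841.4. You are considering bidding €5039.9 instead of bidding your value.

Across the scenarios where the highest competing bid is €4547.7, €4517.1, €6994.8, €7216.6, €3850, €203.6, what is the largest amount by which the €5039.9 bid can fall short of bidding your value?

€4547.7: truthful gives €0, deviation gives −€1706.3 → loss €1706.3.
€4517.1: truthful gives €0, deviation gives −€1675.7 → loss €1675.7.
€6994.8: same outcome either way → loss €0.
€7216.6: same outcome either way → loss €0.
€3850: truthful gives €0, deviation gives −€1008.6 → loss €1008.6.
€203.6: same outcome either way → loss €0.
Maximum loss: €1706.3.

€1706.3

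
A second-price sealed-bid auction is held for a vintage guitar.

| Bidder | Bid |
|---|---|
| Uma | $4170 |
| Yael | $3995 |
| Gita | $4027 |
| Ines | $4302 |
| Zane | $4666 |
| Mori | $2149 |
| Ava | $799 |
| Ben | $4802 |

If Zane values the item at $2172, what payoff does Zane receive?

Highest bid: Ben at $4802, so Ben wins.
Second-highest bid: Zane at $4666 — that is the price the winner pays.
Zane did not win, so Zane pays nothing and receives nothing: payoff $0.

$0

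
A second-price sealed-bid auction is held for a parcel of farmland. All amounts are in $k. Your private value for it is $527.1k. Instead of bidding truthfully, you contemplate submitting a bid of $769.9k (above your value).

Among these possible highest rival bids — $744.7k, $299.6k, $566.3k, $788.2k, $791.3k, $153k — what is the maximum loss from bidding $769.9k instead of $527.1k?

$744.7k: truthful gives $0k, deviation gives −$217.6k → loss $217.6k.
$299.6k: same outcome either way → loss $0k.
$566.3k: truthful gives $0k, deviation gives −$39.2k → loss $39.2k.
$788.2k: same outcome either way → loss $0k.
$791.3k: same outcome either way → loss $0k.
$153k: same outcome either way → loss $0k.
Maximum loss: $217.6k.

$217.6k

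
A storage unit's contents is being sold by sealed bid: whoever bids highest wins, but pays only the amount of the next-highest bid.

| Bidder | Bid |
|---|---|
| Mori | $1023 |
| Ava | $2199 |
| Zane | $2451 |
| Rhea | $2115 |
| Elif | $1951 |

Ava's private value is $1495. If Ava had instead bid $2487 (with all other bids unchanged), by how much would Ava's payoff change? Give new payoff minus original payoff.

The highest bid among the other bidders is $2451; Ava's bid doesn't change that.
Original bid $2199: Ava is not highest (top rival bid is $2451); payoff $0.
Alternative bid $2487: Ava is highest, pays the top rival bid $2451; payoff $1495 − $2451 = −$956.
Change in payoff = −$956 − ($0) = −$956.

−$956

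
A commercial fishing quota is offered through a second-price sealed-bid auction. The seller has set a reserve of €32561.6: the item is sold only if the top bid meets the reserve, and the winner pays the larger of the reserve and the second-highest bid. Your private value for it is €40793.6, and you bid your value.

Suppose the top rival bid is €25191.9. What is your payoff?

€8232

Your bid €40793.6 is the highest and exceeds the reserve.
Price = max(second-highest bid, reserve) = max(€25191.9, €32561.6) = €32561.6.
Payoff = €40793.6 − €32561.6 = €8232.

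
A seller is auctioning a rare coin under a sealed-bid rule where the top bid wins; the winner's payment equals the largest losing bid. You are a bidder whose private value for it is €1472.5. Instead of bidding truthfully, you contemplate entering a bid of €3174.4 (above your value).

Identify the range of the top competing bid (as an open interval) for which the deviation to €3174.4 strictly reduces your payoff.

(€1472.5, €3174.4)

If the competing bid is below €1472.5, both bids win at the same price — no difference.
If it is above €3174.4, both bids lose — no difference.
If it lies strictly between €1472.5 and €3174.4, bidding your value loses (payoff 0) while bidding €3174.4 wins at a price above your value (payoff negative).
So the deviation strictly hurts on the open interval (€1472.5, €3174.4).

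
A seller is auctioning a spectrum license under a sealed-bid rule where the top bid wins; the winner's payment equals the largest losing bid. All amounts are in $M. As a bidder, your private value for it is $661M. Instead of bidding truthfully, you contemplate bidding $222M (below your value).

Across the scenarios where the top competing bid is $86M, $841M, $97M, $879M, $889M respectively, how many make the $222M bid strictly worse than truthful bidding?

The deviation hurts exactly when the highest competing bid lies strictly between $222M and $661M — underbidding then forfeits a profitable win.
$86M: below both → same outcome either way.
$841M: above both → same outcome either way.
$97M: below both → same outcome either way.
$879M: above both → same outcome either way.
$889M: above both → same outcome either way.
Count: 0.

0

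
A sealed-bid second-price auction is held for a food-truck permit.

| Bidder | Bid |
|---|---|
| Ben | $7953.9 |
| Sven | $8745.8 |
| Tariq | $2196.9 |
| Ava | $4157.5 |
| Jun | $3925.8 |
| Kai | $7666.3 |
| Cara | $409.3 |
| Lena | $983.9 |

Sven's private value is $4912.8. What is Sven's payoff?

Highest bid: Sven at $8745.8, so Sven wins.
Second-highest bid: Ben at $7953.9 — that is the price the winner pays.
Sven's payoff = value − price = $4912.8 − $7953.9 = −$3041.1.

−$3041.1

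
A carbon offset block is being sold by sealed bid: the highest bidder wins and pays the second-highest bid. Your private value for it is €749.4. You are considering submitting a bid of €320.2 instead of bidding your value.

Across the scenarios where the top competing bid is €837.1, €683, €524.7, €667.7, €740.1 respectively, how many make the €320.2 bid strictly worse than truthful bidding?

The deviation hurts exactly when the highest competing bid lies strictly between €320.2 and €749.4 — underbidding then forfeits a profitable win.
€837.1: above both → same outcome either way.
€683: inside the interval → strictly worse (loss €66.4).
€524.7: inside the interval → strictly worse (loss €224.7).
€667.7: inside the interval → strictly worse (loss €81.7).
€740.1: inside the interval → strictly worse (loss €9.3).
Count: 4.

4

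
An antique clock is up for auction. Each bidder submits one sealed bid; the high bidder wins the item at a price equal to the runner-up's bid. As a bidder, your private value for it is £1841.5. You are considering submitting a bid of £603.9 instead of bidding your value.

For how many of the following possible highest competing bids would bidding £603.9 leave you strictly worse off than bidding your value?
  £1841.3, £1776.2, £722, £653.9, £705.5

The deviation hurts exactly when the highest competing bid lies strictly between £603.9 and £1841.5 — underbidding then forfeits a profitable win.
£1841.3: inside the interval → strictly worse (loss £0.2).
£1776.2: inside the interval → strictly worse (loss £65.3).
£722: inside the interval → strictly worse (loss £1119.5).
£653.9: inside the interval → strictly worse (loss £1187.6).
£705.5: inside the interval → strictly worse (loss £1136).
Count: 5.

5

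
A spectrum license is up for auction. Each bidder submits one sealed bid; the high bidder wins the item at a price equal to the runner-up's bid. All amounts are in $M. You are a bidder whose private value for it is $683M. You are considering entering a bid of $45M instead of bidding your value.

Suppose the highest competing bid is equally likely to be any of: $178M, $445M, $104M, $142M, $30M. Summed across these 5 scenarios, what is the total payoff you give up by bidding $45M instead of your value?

$1863M

The deviation costs you only when the competing bid falls strictly between $45M and $683M; elsewhere both bids give the same outcome.
$178M: truthful payoff $505M, deviation payoff $0M → loss $505M.
$445M: truthful payoff $238M, deviation payoff $0M → loss $238M.
$104M: truthful payoff $579M, deviation payoff $0M → loss $579M.
$142M: truthful payoff $541M, deviation payoff $0M → loss $541M.
$30M: outcomes coincide → loss $0M.
Total loss = $505M + $238M + $579M + $541M = $1863M.
In a second-price auction your bid sets only whether you win, not what you pay, so bidding your true value is weakly dominant.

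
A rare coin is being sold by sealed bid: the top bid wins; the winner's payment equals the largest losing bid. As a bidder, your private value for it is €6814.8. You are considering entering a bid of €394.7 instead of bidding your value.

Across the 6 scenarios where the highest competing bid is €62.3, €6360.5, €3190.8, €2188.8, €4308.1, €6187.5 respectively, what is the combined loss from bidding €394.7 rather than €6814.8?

€11838.3

The deviation costs you only when the competing bid falls strictly between €394.7 and €6814.8; elsewhere both bids give the same outcome.
€62.3: outcomes coincide → loss €0.
€6360.5: truthful payoff €454.3, deviation payoff €0 → loss €454.3.
€3190.8: truthful payoff €3624, deviation payoff €0 → loss €3624.
€2188.8: truthful payoff €4626, deviation payoff €0 → loss €4626.
€4308.1: truthful payoff €2506.7, deviation payoff €0 → loss €2506.7.
€6187.5: truthful payoff €627.3, deviation payoff €0 → loss €627.3.
Total loss = €454.3 + €3624 + €4626 + €2506.7 + €627.3 = €11838.3.
In a second-price auction your bid sets only whether you win, not what you pay, so bidding your true value is weakly dominant.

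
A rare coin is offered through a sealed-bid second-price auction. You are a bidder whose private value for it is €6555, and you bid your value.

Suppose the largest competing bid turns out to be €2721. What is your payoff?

€3834

Your bid €6555 exceeds the highest competing bid €2721, so you win.
In a second-price auction the winner pays the second-highest bid, €2721.
Payoff = value − price = €6555 − €2721 = €3834.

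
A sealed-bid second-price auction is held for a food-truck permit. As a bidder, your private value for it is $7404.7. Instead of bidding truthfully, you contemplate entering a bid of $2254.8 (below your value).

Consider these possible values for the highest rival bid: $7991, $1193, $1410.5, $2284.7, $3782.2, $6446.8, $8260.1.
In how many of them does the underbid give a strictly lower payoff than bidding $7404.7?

3

The deviation hurts exactly when the highest competing bid lies strictly between $2254.8 and $7404.7 — underbidding then forfeits a profitable win.
$7991: above both → same outcome either way.
$1193: below both → same outcome either way.
$1410.5: below both → same outcome either way.
$2284.7: inside the interval → strictly worse (loss $5120).
$3782.2: inside the interval → strictly worse (loss $3622.5).
$6446.8: inside the interval → strictly worse (loss $957.9).
$8260.1: above both → same outcome either way.
Count: 3.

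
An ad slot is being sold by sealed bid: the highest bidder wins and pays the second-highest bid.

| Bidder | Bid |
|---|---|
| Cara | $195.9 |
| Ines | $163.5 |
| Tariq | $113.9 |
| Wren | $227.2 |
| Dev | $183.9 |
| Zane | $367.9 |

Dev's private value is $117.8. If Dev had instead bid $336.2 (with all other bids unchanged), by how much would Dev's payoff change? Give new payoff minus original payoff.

$0

The highest bid among the other bidders is $367.9; Dev's bid doesn't change that.
Original bid $183.9: Dev is not highest (top rival bid is $367.9); payoff $0.
Alternative bid $336.2: Dev is not highest (top rival bid is $367.9); payoff $0.
Change in payoff = $0 − ($0) = $0.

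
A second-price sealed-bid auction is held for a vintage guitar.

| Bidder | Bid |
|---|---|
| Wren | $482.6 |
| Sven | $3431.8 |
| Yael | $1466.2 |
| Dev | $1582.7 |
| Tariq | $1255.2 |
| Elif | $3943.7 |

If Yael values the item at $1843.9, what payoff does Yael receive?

$0

Highest bid: Elif at $3943.7, so Elif wins.
Second-highest bid: Sven at $3431.8 — that is the price the winner pays.
Yael did not win, so Yael pays nothing and receives nothing: payoff $0.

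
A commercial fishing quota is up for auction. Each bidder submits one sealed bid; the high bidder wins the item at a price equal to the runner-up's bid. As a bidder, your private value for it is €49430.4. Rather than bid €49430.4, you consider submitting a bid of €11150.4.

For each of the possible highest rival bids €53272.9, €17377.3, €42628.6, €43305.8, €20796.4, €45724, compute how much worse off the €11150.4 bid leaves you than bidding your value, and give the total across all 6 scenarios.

€77319.9

The deviation costs you only when the competing bid falls strictly between €11150.4 and €49430.4; elsewhere both bids give the same outcome.
€53272.9: outcomes coincide → loss €0.
€17377.3: truthful payoff €32053.1, deviation payoff €0 → loss €32053.1.
€42628.6: truthful payoff €6801.8, deviation payoff €0 → loss €6801.8.
€43305.8: truthful payoff €6124.6, deviation payoff €0 → loss €6124.6.
€20796.4: truthful payoff €28634, deviation payoff €0 → loss €28634.
€45724: truthful payoff €3706.4, deviation payoff €0 → loss €3706.4.
Total loss = €32053.1 + €6801.8 + €6124.6 + €28634 + €3706.4 = €77319.9.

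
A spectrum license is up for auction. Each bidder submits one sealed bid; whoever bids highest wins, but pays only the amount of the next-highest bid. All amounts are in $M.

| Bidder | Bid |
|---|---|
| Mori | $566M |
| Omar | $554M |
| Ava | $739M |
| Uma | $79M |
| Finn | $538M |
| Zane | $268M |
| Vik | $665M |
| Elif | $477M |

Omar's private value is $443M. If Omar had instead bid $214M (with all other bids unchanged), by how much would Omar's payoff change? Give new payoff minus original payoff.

$0M

The highest bid among the other bidders is $739M; Omar's bid doesn't change that.
Original bid $554M: Omar is not highest (top rival bid is $739M); payoff $0M.
Alternative bid $214M: Omar is not highest (top rival bid is $739M); payoff $0M.
Change in payoff = $0M − ($0M) = $0M.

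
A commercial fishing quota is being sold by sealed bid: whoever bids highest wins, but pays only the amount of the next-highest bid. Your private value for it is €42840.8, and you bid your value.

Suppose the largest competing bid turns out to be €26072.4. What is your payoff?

€16768.4

Your bid €42840.8 exceeds the highest competing bid €26072.4, so you win.
In a second-price auction the winner pays the second-highest bid, €26072.4.
Payoff = value − price = €42840.8 − €26072.4 = €16768.4.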